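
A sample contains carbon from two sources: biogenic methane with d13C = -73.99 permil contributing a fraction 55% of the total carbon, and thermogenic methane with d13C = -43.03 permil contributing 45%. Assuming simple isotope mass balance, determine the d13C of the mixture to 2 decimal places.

δ_mix = f_A·δ_A + f_B·δ_B
δ_mix = 0.55 × (-73.99) + 0.45 × (-43.03)
δ_mix = -40.694 + -19.364 = -60.058 permil

-60.06 permil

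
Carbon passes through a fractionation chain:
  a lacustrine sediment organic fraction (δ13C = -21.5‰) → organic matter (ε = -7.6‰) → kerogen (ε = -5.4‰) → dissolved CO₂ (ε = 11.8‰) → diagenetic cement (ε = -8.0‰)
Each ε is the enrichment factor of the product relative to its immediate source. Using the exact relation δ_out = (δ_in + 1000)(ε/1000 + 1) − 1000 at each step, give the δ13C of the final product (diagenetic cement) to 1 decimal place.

step 1: δ = (-21.50 + 1000)·(-7.6/1000 + 1) − 1000 = -28.94‰
step 2: δ = (-28.94 + 1000)·(-5.4/1000 + 1) − 1000 = -34.18‰
step 3: δ = (-34.18 + 1000)·(11.8/1000 + 1) − 1000 = -22.78‰
step 4: δ = (-22.78 + 1000)·(-8.0/1000 + 1) − 1000 = -30.60‰

-30.6‰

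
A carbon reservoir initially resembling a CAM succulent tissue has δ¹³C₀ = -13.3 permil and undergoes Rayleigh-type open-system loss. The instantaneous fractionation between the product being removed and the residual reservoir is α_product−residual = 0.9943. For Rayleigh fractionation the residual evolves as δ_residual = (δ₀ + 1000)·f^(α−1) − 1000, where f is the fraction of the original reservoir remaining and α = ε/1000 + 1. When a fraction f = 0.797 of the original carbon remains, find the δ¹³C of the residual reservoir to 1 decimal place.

Rayleigh residual: δ_res = (δ₀ + 1000)·f^(α−1) − 1000
α − 1 = -0.00570
f^(α−1) = 0.797^(-0.00570) = 1.001294
δ_res = (-13.3 + 1000) × 1.001294 − 1000 = 987.977 − 1000 = -12.02 permil

-12.0 permil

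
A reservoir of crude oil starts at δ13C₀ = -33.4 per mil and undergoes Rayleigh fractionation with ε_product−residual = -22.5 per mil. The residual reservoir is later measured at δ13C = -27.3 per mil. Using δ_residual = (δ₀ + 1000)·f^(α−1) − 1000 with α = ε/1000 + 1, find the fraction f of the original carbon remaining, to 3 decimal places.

α − 1 = ε/1000 = -0.0225
(δ_res + 1000)/(δ₀ + 1000) = (-27.3 + 1000)/(-33.4 + 1000) = 972.7/966.6 = 1.006311
f = 1.006311^(1/-0.0225) = exp(ln(1.006311)/-0.0225) = exp(0.00629/-0.0225)
f = exp(-0.2796) = 0.7561

0.756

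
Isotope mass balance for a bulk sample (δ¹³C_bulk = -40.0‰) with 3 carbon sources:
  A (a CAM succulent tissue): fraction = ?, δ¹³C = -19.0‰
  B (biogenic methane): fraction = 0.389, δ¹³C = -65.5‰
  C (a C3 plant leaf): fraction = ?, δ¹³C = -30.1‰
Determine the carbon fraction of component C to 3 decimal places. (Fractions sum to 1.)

Let f_C and f_A be the unknown fractions; fractions sum to 1 so f_C + f_A = 0.611.
Mass balance: Σ fᵢ·δᵢ = δ_bulk ⇒ f_C·(-30.1) + f_A·(-19.0) = -40.0 − (-25.480) = -14.520
Substitute f_A = 0.611 − f_C:
f_C·(-30.1 − -19.0) = -14.520 − 0.611×(-19.0) = -2.911
f_C = -2.911 / -11.1 = 0.2623

0.262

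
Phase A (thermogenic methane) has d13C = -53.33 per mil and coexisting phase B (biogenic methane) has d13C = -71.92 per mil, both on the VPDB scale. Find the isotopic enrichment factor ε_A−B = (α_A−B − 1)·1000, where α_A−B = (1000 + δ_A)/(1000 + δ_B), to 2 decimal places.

α_A−B = (1000 + -53.33) / (1000 + -71.92) = 946.67 / 928.08 = 1.020031
ε_A−B = (1.020031 − 1) × 1000 = 20.031 per mil
(The approximation ε ≈ δ_A − δ_B would give 18.59 per mil.)

20.03 per mil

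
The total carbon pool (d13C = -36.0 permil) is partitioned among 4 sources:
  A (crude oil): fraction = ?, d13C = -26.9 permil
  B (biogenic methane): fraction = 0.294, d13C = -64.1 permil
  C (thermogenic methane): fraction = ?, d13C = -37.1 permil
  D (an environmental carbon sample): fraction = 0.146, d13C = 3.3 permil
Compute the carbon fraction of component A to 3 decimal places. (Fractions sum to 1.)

Let f_A and f_C be the unknown fractions; fractions sum to 1 so f_A + f_C = 0.560.
Mass balance: Σ fᵢ·δᵢ = δ_bulk ⇒ f_A·(-26.9) + f_C·(-37.1) = -36.0 − (-18.364) = -17.636
Substitute f_C = 0.560 − f_A:
f_A·(-26.9 − -37.1) = -17.636 − 0.560×(-37.1) = 3.140
f_A = 3.140 / 10.2 = 0.3078

0.308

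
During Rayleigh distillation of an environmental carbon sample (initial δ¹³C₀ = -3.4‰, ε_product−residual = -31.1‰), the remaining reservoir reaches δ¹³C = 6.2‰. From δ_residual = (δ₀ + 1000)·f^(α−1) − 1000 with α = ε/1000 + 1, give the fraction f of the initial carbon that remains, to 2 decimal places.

α − 1 = ε/1000 = -0.0311
(δ_res + 1000)/(δ₀ + 1000) = (6.2 + 1000)/(-3.4 + 1000) = 1006.2/996.6 = 1.009633
f = 1.009633^(1/-0.0311) = exp(ln(1.009633)/-0.0311) = exp(0.00959/-0.0311)
f = exp(-0.3083) = 0.7347

0.73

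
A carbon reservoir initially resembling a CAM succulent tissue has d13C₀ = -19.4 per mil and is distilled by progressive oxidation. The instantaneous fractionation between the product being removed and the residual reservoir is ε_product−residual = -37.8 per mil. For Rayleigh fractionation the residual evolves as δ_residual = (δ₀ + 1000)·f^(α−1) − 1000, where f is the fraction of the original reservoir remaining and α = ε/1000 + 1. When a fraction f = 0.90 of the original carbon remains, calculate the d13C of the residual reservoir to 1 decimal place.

-15.5 per mil

Rayleigh residual: δ_res = (δ₀ + 1000)·f^(α−1) − 1000
α = ε/1000 + 1 = 0.96220, so α − 1 = -0.03780
f^(α−1) = 0.90^(-0.03780) = 1.003991
δ_res = (-19.4 + 1000) × 1.003991 − 1000 = 984.513 − 1000 = -15.49 per mil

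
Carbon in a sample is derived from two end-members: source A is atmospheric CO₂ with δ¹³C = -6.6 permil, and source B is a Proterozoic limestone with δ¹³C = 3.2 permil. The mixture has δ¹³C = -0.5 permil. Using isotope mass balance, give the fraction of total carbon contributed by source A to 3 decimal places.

δ_mix = f_A·δ_A + (1 − f_A)·δ_B  ⇒  f_A = (δ_mix − δ_B)/(δ_A − δ_B)
f_A = (-0.5 − (3.2)) / (-6.6 − (3.2))
f_A = -3.7 / -9.8 = 0.3776

0.378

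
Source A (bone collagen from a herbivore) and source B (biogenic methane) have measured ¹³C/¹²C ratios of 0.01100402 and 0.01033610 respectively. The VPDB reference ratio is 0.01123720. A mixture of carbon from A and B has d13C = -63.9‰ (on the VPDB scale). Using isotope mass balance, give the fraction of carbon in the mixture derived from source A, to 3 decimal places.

0.274

δ_A = (0.01100402/0.01123720 − 1)×1000 = (0.979249 − 1)×1000 = -20.751‰
δ_B = (0.01033610/0.01123720 − 1)×1000 = (0.919811 − 1)×1000 = -80.189‰
f_A = (δ_mix − δ_B)/(δ_A − δ_B) = (-63.9 − (-80.189))/(-20.751 − (-80.189))
f_A = 16.289 / 59.438 = 0.2740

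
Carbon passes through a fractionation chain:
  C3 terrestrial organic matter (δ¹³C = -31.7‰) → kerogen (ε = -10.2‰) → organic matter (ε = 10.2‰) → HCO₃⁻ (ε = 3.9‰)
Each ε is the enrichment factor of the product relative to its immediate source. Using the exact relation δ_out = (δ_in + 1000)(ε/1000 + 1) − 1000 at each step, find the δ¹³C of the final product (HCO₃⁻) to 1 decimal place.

step 1: δ = (-31.70 + 1000)·(-10.2/1000 + 1) − 1000 = -41.58‰
step 2: δ = (-41.58 + 1000)·(10.2/1000 + 1) − 1000 = -31.80‰
step 3: δ = (-31.80 + 1000)·(3.9/1000 + 1) − 1000 = -28.02‰

-28.0‰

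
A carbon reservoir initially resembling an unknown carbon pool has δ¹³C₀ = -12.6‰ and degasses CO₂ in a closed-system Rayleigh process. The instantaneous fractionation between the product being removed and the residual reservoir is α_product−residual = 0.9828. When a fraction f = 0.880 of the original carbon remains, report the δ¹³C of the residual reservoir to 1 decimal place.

-10.4‰

Rayleigh residual: δ_res = (δ₀ + 1000)·f^(α−1) − 1000
α − 1 = -0.01720
f^(α−1) = 0.880^(-0.01720) = 1.002201
δ_res = (-12.6 + 1000) × 1.002201 − 1000 = 989.573 − 1000 = -10.43‰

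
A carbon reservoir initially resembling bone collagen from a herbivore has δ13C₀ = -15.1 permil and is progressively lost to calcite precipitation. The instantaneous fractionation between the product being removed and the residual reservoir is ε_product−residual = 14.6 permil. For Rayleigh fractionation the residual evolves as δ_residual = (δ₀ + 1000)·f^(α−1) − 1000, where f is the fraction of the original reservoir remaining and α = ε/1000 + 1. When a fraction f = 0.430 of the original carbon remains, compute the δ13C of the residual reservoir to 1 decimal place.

-27.2 permil

Rayleigh residual: δ_res = (δ₀ + 1000)·f^(α−1) − 1000
α = ε/1000 + 1 = 1.01460, so α − 1 = 0.01460
f^(α−1) = 0.430^(0.01460) = 0.987754
δ_res = (-15.1 + 1000) × 0.987754 − 1000 = 972.839 − 1000 = -27.16 permil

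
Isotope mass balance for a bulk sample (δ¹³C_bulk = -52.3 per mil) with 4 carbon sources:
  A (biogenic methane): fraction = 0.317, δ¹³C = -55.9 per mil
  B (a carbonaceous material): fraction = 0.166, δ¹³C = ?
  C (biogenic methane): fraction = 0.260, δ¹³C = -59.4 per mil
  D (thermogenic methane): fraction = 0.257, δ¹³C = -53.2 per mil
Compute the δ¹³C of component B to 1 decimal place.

-32.9 per mil

Isotope mass balance: δ_bulk = Σ fᵢ·δᵢ.
-52.3 = 0.317×(-55.9) + 0.166×δ_B + 0.260×(-59.4) + 0.257×(-53.2)
0.166·δ_B = -52.3 − (-46.837) = -5.463
δ_B = -5.463 / 0.166 = -32.91 per mil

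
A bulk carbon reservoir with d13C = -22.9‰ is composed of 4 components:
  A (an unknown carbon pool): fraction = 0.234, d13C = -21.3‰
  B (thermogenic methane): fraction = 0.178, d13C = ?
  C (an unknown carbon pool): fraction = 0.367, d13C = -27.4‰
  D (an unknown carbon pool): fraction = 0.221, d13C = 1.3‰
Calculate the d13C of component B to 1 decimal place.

Isotope mass balance: δ_bulk = Σ fᵢ·δᵢ.
-22.9 = 0.234×(-21.3) + 0.178×δ_B + 0.367×(-27.4) + 0.221×(1.3)
0.178·δ_B = -22.9 − (-14.753) = -8.147
δ_B = -8.147 / 0.178 = -45.77‰

-45.8‰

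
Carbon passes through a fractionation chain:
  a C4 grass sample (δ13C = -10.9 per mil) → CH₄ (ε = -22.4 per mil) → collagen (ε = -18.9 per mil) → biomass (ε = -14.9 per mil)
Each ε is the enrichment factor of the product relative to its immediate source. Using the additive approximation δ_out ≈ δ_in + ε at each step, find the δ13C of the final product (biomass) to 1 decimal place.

step 1: δ ≈ -10.9 + (-22.4) = -33.3 per mil
step 2: δ ≈ -33.3 + (-18.9) = -52.2 per mil
step 3: δ ≈ -52.2 + (-14.9) = -67.1 per mil

-67.1 per mil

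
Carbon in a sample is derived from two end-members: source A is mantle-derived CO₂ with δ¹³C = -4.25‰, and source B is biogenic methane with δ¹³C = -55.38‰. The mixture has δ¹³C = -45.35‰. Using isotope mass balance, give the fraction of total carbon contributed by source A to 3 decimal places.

0.196

δ_mix = f_A·δ_A + (1 − f_A)·δ_B  ⇒  f_A = (δ_mix − δ_B)/(δ_A − δ_B)
f_A = (-45.35 − (-55.38)) / (-4.25 − (-55.38))
f_A = 10.03 / 51.13 = 0.1962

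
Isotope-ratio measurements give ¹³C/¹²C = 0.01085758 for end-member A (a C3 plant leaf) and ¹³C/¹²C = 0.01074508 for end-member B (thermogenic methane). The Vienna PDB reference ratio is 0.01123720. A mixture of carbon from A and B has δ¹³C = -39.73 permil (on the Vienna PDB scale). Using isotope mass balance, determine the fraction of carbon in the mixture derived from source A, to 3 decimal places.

δ_A = (0.01085758/0.01123720 − 1)×1000 = (0.966218 − 1)×1000 = -33.782 permil
δ_B = (0.01074508/0.01123720 − 1)×1000 = (0.956206 − 1)×1000 = -43.794 permil
f_A = (δ_mix − δ_B)/(δ_A − δ_B) = (-39.73 − (-43.794))/(-33.782 − (-43.794))
f_A = 4.064 / 10.011 = 0.4059

0.406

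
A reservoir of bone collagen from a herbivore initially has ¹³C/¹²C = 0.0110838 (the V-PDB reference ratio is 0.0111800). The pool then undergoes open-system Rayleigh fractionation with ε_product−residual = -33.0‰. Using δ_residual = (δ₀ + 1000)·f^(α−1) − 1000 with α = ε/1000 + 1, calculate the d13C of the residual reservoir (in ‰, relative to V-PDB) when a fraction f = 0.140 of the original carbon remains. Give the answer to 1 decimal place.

δ₀ = (0.0110838/0.0111800 − 1)×1000 = (0.991395 − 1)×1000 = -8.605‰
α − 1 = ε/1000 = -0.0330
f^(α−1) = 0.140^(-0.0330) = 1.067033
δ_res = (-8.605 + 1000) × 1.067033 − 1000 = 1057.851 − 1000 = 57.85‰

57.9‰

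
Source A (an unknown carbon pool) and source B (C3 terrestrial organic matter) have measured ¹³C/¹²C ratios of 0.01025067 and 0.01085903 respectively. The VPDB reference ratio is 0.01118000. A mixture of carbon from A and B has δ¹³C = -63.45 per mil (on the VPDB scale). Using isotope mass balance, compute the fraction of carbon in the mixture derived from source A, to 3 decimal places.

δ_A = (0.01025067/0.01118000 − 1)×1000 = (0.916876 − 1)×1000 = -83.124 per mil
δ_B = (0.01085903/0.01118000 − 1)×1000 = (0.971291 − 1)×1000 = -28.709 per mil
f_A = (δ_mix − δ_B)/(δ_A − δ_B) = (-63.45 − (-28.709))/(-83.124 − (-28.709))
f_A = -34.741 / -54.415 = 0.6384

0.638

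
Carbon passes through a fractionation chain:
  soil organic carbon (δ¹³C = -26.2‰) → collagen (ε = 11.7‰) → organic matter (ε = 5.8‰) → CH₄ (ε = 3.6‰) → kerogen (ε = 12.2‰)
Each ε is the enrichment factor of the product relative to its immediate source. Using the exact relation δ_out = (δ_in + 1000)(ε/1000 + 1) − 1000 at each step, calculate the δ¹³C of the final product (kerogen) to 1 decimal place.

6.6‰

step 1: δ = (-26.20 + 1000)·(11.7/1000 + 1) − 1000 = -14.81‰
step 2: δ = (-14.81 + 1000)·(5.8/1000 + 1) − 1000 = -9.09‰
step 3: δ = (-9.09 + 1000)·(3.6/1000 + 1) − 1000 = -5.53‰
step 4: δ = (-5.53 + 1000)·(12.2/1000 + 1) − 1000 = 6.61‰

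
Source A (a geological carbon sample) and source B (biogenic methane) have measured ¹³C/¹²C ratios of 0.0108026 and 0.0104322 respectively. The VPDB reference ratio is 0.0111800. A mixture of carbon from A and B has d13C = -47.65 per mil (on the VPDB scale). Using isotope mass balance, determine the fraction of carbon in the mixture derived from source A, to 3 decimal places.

0.581

δ_A = (0.0108026/0.0111800 − 1)×1000 = (0.966243 − 1)×1000 = -33.757 per mil
δ_B = (0.0104322/0.0111800 − 1)×1000 = (0.933113 − 1)×1000 = -66.887 per mil
f_A = (δ_mix − δ_B)/(δ_A − δ_B) = (-47.65 − (-66.887))/(-33.757 − (-66.887))
f_A = 19.237 / 33.131 = 0.5807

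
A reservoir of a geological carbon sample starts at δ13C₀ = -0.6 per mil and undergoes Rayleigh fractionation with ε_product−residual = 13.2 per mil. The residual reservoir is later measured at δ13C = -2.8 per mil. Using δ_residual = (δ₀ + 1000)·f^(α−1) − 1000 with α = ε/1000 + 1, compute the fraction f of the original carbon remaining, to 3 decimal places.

0.846

α − 1 = ε/1000 = 0.0132
(δ_res + 1000)/(δ₀ + 1000) = (-2.8 + 1000)/(-0.6 + 1000) = 997.2/999.4 = 0.997799
f = 0.997799^(1/0.0132) = exp(ln(0.997799)/0.0132) = exp(-0.00220/0.0132)
f = exp(-0.1670) = 0.8462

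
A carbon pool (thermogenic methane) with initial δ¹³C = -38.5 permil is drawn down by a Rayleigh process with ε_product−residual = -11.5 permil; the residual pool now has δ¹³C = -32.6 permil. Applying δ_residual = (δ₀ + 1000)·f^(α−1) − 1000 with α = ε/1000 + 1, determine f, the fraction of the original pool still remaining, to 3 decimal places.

0.587

α − 1 = ε/1000 = -0.0115
(δ_res + 1000)/(δ₀ + 1000) = (-32.6 + 1000)/(-38.5 + 1000) = 967.4/961.5 = 1.006136
f = 1.006136^(1/-0.0115) = exp(ln(1.006136)/-0.0115) = exp(0.00612/-0.0115)
f = exp(-0.5320) = 0.5875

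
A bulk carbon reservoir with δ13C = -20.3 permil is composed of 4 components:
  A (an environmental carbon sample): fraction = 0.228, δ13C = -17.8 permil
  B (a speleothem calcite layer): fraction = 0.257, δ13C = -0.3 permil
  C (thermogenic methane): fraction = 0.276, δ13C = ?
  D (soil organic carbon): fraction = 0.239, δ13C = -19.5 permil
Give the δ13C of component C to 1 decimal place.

-41.7 permil

Isotope mass balance: δ_bulk = Σ fᵢ·δᵢ.
-20.3 = 0.228×(-17.8) + 0.257×(-0.3) + 0.276×δ_C + 0.239×(-19.5)
0.276·δ_C = -20.3 − (-8.796) = -11.504
δ_C = -11.504 / 0.276 = -41.68 permil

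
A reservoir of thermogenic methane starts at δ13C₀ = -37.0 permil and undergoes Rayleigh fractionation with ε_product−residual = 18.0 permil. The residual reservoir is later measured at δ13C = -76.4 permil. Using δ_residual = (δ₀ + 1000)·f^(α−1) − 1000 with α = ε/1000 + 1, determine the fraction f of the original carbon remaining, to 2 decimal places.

α − 1 = ε/1000 = 0.0180
(δ_res + 1000)/(δ₀ + 1000) = (-76.4 + 1000)/(-37.0 + 1000) = 923.6/963.0 = 0.959086
f = 0.959086^(1/0.0180) = exp(ln(0.959086)/0.0180) = exp(-0.04177/0.0180)
f = exp(-2.3208) = 0.0982

0.10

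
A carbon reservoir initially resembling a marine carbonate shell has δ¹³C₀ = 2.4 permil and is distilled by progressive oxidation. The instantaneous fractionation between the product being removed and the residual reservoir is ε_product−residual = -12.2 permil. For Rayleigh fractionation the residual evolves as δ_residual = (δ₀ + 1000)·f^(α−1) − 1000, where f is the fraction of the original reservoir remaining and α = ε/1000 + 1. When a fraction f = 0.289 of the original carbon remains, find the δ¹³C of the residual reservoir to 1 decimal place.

17.7 permil

Rayleigh residual: δ_res = (δ₀ + 1000)·f^(α−1) − 1000
α = ε/1000 + 1 = 0.98780, so α − 1 = -0.01220
f^(α−1) = 0.289^(-0.01220) = 1.015259
δ_res = (2.4 + 1000) × 1.015259 − 1000 = 1017.696 − 1000 = 17.70 permil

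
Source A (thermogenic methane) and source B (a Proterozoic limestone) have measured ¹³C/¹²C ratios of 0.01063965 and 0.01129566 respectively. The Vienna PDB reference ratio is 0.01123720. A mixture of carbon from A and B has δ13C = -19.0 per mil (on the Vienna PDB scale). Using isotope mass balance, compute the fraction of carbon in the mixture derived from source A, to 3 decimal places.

0.415

δ_A = (0.01063965/0.01123720 − 1)×1000 = (0.946824 − 1)×1000 = -53.176 per mil
δ_B = (0.01129566/0.01123720 − 1)×1000 = (1.005202 − 1)×1000 = 5.202 per mil
f_A = (δ_mix − δ_B)/(δ_A − δ_B) = (-19.0 − (5.202))/(-53.176 − (5.202))
f_A = -24.202 / -58.378 = 0.4146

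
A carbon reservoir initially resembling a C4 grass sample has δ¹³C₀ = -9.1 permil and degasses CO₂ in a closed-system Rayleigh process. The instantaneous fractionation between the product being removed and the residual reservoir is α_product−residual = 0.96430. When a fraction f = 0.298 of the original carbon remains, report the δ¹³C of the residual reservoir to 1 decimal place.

34.7 permil

Rayleigh residual: δ_res = (δ₀ + 1000)·f^(α−1) − 1000
α − 1 = -0.03570
f^(α−1) = 0.298^(-0.03570) = 1.044168
δ_res = (-9.1 + 1000) × 1.044168 − 1000 = 1034.666 − 1000 = 34.67 permil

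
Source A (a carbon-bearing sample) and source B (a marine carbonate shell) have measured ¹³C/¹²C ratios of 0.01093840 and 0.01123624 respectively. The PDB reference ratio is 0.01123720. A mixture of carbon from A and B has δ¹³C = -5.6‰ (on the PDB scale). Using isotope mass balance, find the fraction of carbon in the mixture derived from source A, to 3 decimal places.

δ_A = (0.01093840/0.01123720 − 1)×1000 = (0.973410 − 1)×1000 = -26.590‰
δ_B = (0.01123624/0.01123720 − 1)×1000 = (0.999915 − 1)×1000 = -0.085‰
f_A = (δ_mix − δ_B)/(δ_A − δ_B) = (-5.6 − (-0.085))/(-26.590 − (-0.085))
f_A = -5.515 / -26.505 = 0.2081

0.208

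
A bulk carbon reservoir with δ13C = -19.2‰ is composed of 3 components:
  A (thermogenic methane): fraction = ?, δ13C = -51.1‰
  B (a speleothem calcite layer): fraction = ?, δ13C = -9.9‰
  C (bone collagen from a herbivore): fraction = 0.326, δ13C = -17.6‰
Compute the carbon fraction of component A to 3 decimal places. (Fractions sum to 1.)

Let f_A and f_B be the unknown fractions; fractions sum to 1 so f_A + f_B = 0.674.
Mass balance: Σ fᵢ·δᵢ = δ_bulk ⇒ f_A·(-51.1) + f_B·(-9.9) = -19.2 − (-5.738) = -13.462
Substitute f_B = 0.674 − f_A:
f_A·(-51.1 − -9.9) = -13.462 − 0.674×(-9.9) = -6.790
f_A = -6.790 / -41.2 = 0.1648

0.165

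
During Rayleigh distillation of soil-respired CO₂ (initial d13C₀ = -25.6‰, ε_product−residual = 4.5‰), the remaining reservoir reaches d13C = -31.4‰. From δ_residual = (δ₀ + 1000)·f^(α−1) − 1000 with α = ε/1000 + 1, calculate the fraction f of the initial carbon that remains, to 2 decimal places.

0.27

α − 1 = ε/1000 = 0.0045
(δ_res + 1000)/(δ₀ + 1000) = (-31.4 + 1000)/(-25.6 + 1000) = 968.6/974.4 = 0.994048
f = 0.994048^(1/0.0045) = exp(ln(0.994048)/0.0045) = exp(-0.00597/0.0045)
f = exp(-1.3267) = 0.2654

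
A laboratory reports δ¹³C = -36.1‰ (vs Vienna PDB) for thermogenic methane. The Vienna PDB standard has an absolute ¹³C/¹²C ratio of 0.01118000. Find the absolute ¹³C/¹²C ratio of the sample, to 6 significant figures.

0.0107764

R_sample = R_standard × (δ¹³C/1000 + 1)
R_sample = 0.01118000 × (-36.1/1000 + 1) = 0.01118000 × 0.963900
R_sample = 0.0107764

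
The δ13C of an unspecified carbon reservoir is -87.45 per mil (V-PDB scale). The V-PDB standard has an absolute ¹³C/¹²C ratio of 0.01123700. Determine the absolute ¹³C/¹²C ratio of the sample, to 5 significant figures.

0.010254

R_sample = R_standard × (δ13C/1000 + 1)
R_sample = 0.01123700 × (-87.45/1000 + 1) = 0.01123700 × 0.912550
R_sample = 0.0102543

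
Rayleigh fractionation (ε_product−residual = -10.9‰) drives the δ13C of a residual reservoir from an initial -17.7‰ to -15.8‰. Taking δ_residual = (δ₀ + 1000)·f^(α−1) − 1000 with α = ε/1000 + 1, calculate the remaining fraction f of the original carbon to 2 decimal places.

0.84

α − 1 = ε/1000 = -0.0109
(δ_res + 1000)/(δ₀ + 1000) = (-15.8 + 1000)/(-17.7 + 1000) = 984.2/982.3 = 1.001934
f = 1.001934^(1/-0.0109) = exp(ln(1.001934)/-0.0109) = exp(0.00193/-0.0109)
f = exp(-0.1773) = 0.8375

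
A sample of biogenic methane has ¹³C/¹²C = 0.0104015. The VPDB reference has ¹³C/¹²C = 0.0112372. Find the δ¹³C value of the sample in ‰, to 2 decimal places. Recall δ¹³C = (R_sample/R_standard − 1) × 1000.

δ¹³C = (R_sample / R_standard − 1) × 1000
R_sample / R_standard = 0.0104015 / 0.0112372 = 0.925631
δ¹³C = (0.925631 − 1) × 1000 = -74.369‰

-74.37‰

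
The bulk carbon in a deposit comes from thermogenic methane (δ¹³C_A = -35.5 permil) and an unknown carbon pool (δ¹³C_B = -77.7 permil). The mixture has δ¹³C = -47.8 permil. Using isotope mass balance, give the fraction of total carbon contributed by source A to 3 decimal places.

δ_mix = f_A·δ_A + (1 − f_A)·δ_B  ⇒  f_A = (δ_mix − δ_B)/(δ_A − δ_B)
f_A = (-47.8 − (-77.7)) / (-35.5 − (-77.7))
f_A = 29.9 / 42.2 = 0.7085

0.709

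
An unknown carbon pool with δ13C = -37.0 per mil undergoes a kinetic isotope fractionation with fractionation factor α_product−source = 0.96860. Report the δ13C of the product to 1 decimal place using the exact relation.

-67.2 per mil

δ_product = (δ_source + 1000)·α − 1000
δ_product = (-37.0 + 1000) × 0.96860 − 1000
δ_product = 932.762 − 1000 = -67.24 per mil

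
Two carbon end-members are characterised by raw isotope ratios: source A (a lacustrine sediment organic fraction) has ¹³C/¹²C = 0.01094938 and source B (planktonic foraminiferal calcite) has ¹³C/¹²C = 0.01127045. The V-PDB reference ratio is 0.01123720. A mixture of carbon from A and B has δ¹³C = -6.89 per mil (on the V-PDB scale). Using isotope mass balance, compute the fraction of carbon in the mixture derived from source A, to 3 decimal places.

δ_A = (0.01094938/0.01123720 − 1)×1000 = (0.974387 − 1)×1000 = -25.613 per mil
δ_B = (0.01127045/0.01123720 − 1)×1000 = (1.002959 − 1)×1000 = 2.959 per mil
f_A = (δ_mix − δ_B)/(δ_A − δ_B) = (-6.89 − (2.959))/(-25.613 − (2.959))
f_A = -9.849 / -28.572 = 0.3447

0.345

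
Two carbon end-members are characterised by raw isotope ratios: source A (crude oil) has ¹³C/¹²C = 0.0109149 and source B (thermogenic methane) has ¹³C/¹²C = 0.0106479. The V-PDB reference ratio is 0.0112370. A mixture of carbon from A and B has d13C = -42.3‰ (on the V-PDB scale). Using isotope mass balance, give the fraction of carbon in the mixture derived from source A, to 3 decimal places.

0.426

δ_A = (0.0109149/0.0112370 − 1)×1000 = (0.971336 − 1)×1000 = -28.664‰
δ_B = (0.0106479/0.0112370 − 1)×1000 = (0.947575 − 1)×1000 = -52.425‰
f_A = (δ_mix − δ_B)/(δ_A − δ_B) = (-42.3 − (-52.425))/(-28.664 − (-52.425))
f_A = 10.125 / 23.761 = 0.4261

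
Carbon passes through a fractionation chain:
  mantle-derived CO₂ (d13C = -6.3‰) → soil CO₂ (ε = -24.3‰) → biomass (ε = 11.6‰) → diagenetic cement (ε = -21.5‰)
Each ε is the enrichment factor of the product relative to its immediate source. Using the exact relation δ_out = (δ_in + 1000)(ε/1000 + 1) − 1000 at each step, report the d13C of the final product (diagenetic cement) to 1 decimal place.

-40.3‰

step 1: δ = (-6.30 + 1000)·(-24.3/1000 + 1) − 1000 = -30.45‰
step 2: δ = (-30.45 + 1000)·(11.6/1000 + 1) − 1000 = -19.20‰
step 3: δ = (-19.20 + 1000)·(-21.5/1000 + 1) − 1000 = -40.29‰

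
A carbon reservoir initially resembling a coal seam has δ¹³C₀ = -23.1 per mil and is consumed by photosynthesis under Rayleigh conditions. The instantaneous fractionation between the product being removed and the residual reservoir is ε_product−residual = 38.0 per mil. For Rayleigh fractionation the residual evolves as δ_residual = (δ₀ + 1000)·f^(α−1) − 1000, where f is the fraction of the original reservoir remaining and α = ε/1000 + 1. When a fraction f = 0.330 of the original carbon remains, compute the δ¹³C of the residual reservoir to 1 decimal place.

Rayleigh residual: δ_res = (δ₀ + 1000)·f^(α−1) − 1000
α = ε/1000 + 1 = 1.03800, so α − 1 = 0.03800
f^(α−1) = 0.330^(0.03800) = 0.958746
δ_res = (-23.1 + 1000) × 0.958746 − 1000 = 936.599 − 1000 = -63.40 per mil

-63.4 per mil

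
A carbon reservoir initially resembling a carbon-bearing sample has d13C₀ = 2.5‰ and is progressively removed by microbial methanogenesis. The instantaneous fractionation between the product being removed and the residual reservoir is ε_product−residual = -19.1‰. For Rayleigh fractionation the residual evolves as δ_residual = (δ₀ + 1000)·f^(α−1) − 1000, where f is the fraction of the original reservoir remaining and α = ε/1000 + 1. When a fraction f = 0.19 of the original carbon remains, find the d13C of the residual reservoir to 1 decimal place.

34.8‰

Rayleigh residual: δ_res = (δ₀ + 1000)·f^(α−1) − 1000
α = ε/1000 + 1 = 0.98090, so α − 1 = -0.01910
f^(α−1) = 0.19^(-0.01910) = 1.032228
δ_res = (2.5 + 1000) × 1.032228 − 1000 = 1034.809 − 1000 = 34.81‰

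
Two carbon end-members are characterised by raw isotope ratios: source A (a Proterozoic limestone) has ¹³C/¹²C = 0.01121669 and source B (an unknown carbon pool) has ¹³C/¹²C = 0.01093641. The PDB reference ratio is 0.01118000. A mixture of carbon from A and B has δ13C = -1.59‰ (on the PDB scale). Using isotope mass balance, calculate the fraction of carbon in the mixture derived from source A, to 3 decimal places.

δ_A = (0.01121669/0.01118000 − 1)×1000 = (1.003282 − 1)×1000 = 3.282‰
δ_B = (0.01093641/0.01118000 − 1)×1000 = (0.978212 − 1)×1000 = -21.788‰
f_A = (δ_mix − δ_B)/(δ_A − δ_B) = (-1.59 − (-21.788))/(3.282 − (-21.788))
f_A = 20.198 / 25.070 = 0.8057

0.806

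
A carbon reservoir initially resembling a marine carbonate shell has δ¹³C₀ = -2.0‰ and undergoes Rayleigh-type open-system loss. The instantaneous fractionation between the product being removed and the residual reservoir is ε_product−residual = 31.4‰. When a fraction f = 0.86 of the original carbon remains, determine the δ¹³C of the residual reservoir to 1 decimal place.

Rayleigh residual: δ_res = (δ₀ + 1000)·f^(α−1) − 1000
α = ε/1000 + 1 = 1.03140, so α − 1 = 0.03140
f^(α−1) = 0.86^(0.03140) = 0.995275
δ_res = (-2.0 + 1000) × 0.995275 − 1000 = 993.285 − 1000 = -6.72‰

-6.7‰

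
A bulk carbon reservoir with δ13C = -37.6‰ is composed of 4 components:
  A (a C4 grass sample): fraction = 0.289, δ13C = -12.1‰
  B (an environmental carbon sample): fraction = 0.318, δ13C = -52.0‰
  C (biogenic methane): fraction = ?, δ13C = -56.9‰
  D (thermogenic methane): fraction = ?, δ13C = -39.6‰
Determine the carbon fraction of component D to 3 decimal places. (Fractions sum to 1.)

Let f_D and f_C be the unknown fractions; fractions sum to 1 so f_D + f_C = 0.393.
Mass balance: Σ fᵢ·δᵢ = δ_bulk ⇒ f_D·(-39.6) + f_C·(-56.9) = -37.6 − (-20.033) = -17.567
Substitute f_C = 0.393 − f_D:
f_D·(-39.6 − -56.9) = -17.567 − 0.393×(-56.9) = 4.795
f_D = 4.795 / 17.3 = 0.2771

0.277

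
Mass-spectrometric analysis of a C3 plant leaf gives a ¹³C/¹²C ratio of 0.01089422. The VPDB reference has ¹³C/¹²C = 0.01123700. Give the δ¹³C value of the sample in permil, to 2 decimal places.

δ¹³C = (R_sample / R_standard − 1) × 1000
R_sample / R_standard = 0.01089422 / 0.01123700 = 0.969495
δ¹³C = (0.969495 − 1) × 1000 = -30.505 permil

-30.50 permil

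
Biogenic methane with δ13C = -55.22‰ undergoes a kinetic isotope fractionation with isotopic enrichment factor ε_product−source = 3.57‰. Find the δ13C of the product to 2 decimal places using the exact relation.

-51.85‰

To first order, δ_product ≈ δ_source + ε = -51.65‰.
Exactly, δ_product = (δ_source + 1000)·(ε/1000 + 1) − 1000.
δ_product = (-55.22 + 1000) × (3.57/1000 + 1) − 1000
δ_product = -51.847‰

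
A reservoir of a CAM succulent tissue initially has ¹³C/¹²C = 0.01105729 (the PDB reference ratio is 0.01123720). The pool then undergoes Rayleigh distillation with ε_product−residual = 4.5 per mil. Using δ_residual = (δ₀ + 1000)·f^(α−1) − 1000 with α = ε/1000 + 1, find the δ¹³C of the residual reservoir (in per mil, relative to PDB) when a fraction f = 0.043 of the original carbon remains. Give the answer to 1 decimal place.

δ₀ = (0.01105729/0.01123720 − 1)×1000 = (0.983990 − 1)×1000 = -16.010 per mil
α − 1 = ε/1000 = 0.0045
f^(α−1) = 0.043^(0.0045) = 0.985940
δ_res = (-16.010 + 1000) × 0.985940 − 1000 = 970.155 − 1000 = -29.84 per mil

-29.8 per mil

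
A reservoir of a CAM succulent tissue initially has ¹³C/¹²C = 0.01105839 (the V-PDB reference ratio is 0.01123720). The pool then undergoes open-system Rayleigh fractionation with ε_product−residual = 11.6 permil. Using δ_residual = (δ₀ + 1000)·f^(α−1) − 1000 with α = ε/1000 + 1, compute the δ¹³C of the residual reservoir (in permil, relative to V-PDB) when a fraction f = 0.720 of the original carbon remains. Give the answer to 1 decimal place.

δ₀ = (0.01105839/0.01123720 − 1)×1000 = (0.984088 − 1)×1000 = -15.912 permil
α − 1 = ε/1000 = 0.0116
f^(α−1) = 0.720^(0.0116) = 0.996197
δ_res = (-15.912 + 1000) × 0.996197 − 1000 = 980.345 − 1000 = -19.66 permil

-19.7 permil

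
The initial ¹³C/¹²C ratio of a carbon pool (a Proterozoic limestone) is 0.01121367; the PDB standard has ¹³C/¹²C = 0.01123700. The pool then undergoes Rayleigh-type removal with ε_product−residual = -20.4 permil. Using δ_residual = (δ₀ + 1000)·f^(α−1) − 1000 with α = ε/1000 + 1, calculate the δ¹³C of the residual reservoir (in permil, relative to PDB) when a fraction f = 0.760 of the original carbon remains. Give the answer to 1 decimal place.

δ₀ = (0.01121367/0.01123700 − 1)×1000 = (0.997924 − 1)×1000 = -2.076 permil
α − 1 = ε/1000 = -0.0204
f^(α−1) = 0.760^(-0.0204) = 1.005614
δ_res = (-2.076 + 1000) × 1.005614 − 1000 = 1003.526 − 1000 = 3.53 permil

3.5 permil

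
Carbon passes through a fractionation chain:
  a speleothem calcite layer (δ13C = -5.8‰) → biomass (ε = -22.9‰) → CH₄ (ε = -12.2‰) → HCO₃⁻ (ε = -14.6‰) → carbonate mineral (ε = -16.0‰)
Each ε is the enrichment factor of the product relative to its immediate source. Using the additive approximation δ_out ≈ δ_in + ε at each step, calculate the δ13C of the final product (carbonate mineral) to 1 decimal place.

step 1: δ ≈ -5.8 + (-22.9) = -28.7‰
step 2: δ ≈ -28.7 + (-12.2) = -40.9‰
step 3: δ ≈ -40.9 + (-14.6) = -55.5‰
step 4: δ ≈ -55.5 + (-16.0) = -71.5‰

-71.5‰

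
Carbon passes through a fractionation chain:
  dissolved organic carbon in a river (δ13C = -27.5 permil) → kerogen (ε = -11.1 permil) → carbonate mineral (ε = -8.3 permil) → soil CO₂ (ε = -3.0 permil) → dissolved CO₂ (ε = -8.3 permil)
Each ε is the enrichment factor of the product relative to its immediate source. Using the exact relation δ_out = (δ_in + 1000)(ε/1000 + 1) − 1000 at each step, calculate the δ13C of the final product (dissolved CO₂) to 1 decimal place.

-57.0 permil

step 1: δ = (-27.50 + 1000)·(-11.1/1000 + 1) − 1000 = -38.29 permil
step 2: δ = (-38.29 + 1000)·(-8.3/1000 + 1) − 1000 = -46.28 permil
step 3: δ = (-46.28 + 1000)·(-3.0/1000 + 1) − 1000 = -49.14 permil
step 4: δ = (-49.14 + 1000)·(-8.3/1000 + 1) − 1000 = -57.03 permil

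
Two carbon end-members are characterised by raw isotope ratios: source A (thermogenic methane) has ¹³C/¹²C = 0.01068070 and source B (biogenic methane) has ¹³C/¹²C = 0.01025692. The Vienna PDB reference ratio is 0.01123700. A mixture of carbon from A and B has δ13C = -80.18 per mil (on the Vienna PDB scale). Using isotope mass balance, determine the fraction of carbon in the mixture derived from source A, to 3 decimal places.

0.187

δ_A = (0.01068070/0.01123700 − 1)×1000 = (0.950494 − 1)×1000 = -49.506 per mil
δ_B = (0.01025692/0.01123700 − 1)×1000 = (0.912781 − 1)×1000 = -87.219 per mil
f_A = (δ_mix − δ_B)/(δ_A − δ_B) = (-80.18 − (-87.219))/(-49.506 − (-87.219))
f_A = 7.039 / 37.713 = 0.1866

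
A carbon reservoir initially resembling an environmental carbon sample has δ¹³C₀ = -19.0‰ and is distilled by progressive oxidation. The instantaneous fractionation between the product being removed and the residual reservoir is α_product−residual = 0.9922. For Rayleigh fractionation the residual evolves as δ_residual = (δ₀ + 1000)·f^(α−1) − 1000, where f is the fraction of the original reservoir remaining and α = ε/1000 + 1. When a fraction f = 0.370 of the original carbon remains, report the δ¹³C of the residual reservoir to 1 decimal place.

Rayleigh residual: δ_res = (δ₀ + 1000)·f^(α−1) − 1000
α − 1 = -0.00780
f^(α−1) = 0.370^(-0.00780) = 1.007785
δ_res = (-19.0 + 1000) × 1.007785 − 1000 = 988.637 − 1000 = -11.36‰

-11.4‰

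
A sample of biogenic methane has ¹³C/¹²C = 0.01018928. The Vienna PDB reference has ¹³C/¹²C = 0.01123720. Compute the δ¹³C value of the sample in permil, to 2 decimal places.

-93.25 permil

δ¹³C = (R_sample / R_standard − 1) × 1000
R_sample / R_standard = 0.01018928 / 0.01123720 = 0.906745
δ¹³C = (0.906745 − 1) × 1000 = -93.255 permil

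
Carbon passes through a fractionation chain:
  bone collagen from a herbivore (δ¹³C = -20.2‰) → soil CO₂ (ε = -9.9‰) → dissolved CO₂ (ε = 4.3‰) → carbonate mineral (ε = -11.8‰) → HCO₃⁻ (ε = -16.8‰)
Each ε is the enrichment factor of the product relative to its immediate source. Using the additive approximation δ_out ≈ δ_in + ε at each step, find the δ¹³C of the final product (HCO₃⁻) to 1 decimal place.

step 1: δ ≈ -20.2 + (-9.9) = -30.1‰
step 2: δ ≈ -30.1 + (4.3) = -25.8‰
step 3: δ ≈ -25.8 + (-11.8) = -37.6‰
step 4: δ ≈ -37.6 + (-16.8) = -54.4‰

-54.4‰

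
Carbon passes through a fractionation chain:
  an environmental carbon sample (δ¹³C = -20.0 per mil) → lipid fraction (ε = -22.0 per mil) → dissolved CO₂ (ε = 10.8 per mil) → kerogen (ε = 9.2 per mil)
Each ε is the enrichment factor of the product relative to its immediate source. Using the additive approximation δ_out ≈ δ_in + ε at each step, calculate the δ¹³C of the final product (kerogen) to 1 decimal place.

-22.0 per mil

step 1: δ ≈ -20.0 + (-22.0) = -42.0 per mil
step 2: δ ≈ -42.0 + (10.8) = -31.2 per mil
step 3: δ ≈ -31.2 + (9.2) = -22.0 per mil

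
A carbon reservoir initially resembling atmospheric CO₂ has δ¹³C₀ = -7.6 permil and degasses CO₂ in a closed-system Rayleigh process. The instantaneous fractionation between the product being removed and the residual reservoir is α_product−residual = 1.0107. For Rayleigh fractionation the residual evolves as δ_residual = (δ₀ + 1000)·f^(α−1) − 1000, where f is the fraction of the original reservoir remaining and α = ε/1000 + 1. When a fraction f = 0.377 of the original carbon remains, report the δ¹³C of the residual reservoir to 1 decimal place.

-17.9 permil

Rayleigh residual: δ_res = (δ₀ + 1000)·f^(α−1) − 1000
α − 1 = 0.01070
f^(α−1) = 0.377^(0.01070) = 0.989616
δ_res = (-7.6 + 1000) × 0.989616 − 1000 = 982.095 − 1000 = -17.90 permil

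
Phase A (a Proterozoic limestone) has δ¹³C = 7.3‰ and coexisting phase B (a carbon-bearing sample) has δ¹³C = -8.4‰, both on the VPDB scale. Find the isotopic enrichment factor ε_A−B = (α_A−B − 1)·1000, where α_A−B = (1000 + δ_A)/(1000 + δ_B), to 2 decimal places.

α_A−B = (1000 + 7.3) / (1000 + -8.4) = 1007.3 / 991.6 = 1.015833
ε_A−B = (1.015833 − 1) × 1000 = 15.833‰
(The approximation ε ≈ δ_A − δ_B would give 15.7‰.)

15.83‰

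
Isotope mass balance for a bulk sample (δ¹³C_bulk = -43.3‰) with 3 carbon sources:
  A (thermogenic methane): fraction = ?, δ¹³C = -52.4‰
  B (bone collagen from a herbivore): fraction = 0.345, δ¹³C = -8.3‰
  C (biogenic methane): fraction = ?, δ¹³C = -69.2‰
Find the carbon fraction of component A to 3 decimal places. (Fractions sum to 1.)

0.291

Let f_A and f_C be the unknown fractions; fractions sum to 1 so f_A + f_C = 0.655.
Mass balance: Σ fᵢ·δᵢ = δ_bulk ⇒ f_A·(-52.4) + f_C·(-69.2) = -43.3 − (-2.864) = -40.436
Substitute f_C = 0.655 − f_A:
f_A·(-52.4 − -69.2) = -40.436 − 0.655×(-69.2) = 4.890
f_A = 4.890 / 16.8 = 0.2910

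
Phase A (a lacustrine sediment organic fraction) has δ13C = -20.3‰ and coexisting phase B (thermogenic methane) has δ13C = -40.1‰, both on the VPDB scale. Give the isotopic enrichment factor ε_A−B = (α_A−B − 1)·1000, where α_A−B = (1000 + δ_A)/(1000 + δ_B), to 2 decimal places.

α_A−B = (1000 + -20.3) / (1000 + -40.1) = 979.7 / 959.9 = 1.020627
ε_A−B = (1.020627 − 1) × 1000 = 20.627‰
(The approximation ε ≈ δ_A − δ_B would give 19.8‰.)

20.63‰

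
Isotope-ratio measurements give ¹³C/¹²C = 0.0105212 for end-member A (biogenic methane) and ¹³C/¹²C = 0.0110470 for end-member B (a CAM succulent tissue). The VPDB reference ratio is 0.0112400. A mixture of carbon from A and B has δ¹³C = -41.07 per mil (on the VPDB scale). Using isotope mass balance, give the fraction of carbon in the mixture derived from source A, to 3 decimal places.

0.511

δ_A = (0.0105212/0.0112400 − 1)×1000 = (0.936050 − 1)×1000 = -63.950 per mil
δ_B = (0.0110470/0.0112400 − 1)×1000 = (0.982829 − 1)×1000 = -17.171 per mil
f_A = (δ_mix − δ_B)/(δ_A − δ_B) = (-41.07 − (-17.171))/(-63.950 − (-17.171))
f_A = -23.899 / -46.779 = 0.5109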